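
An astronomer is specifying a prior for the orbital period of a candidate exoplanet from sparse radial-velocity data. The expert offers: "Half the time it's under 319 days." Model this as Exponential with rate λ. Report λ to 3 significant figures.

Exponential median = ln 2 / λ, so λ = ln 2 / 319.0 = 0.00217.

λ ≈ 0.00217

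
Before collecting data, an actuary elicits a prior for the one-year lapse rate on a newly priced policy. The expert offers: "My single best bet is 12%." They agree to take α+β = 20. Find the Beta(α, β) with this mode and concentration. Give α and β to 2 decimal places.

α = 3.16, β = 16.84

For α,β > 1 the Beta mode is (α−1)/(α+β−2). With α+β = 20, the mode is (α−1)/18.
Set (α−1)/18 = 0.12 → α = 1 + 0.12·18 = 3.16.
β = 20 − α = 16.84.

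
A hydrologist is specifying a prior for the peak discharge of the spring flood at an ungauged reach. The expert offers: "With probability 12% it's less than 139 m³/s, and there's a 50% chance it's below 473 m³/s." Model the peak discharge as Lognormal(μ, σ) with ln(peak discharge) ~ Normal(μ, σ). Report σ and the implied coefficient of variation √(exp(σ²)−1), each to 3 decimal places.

If T ~ Lognormal(μ,σ) then ln T ~ Normal(μ,σ), so the p-quantile of ln T is μ + z_p·σ.
ln(139) = 4.934 and ln(473) = 6.159; z_{0.12} = -1.175, z_{0.5} = 0.
σ = (6.159 − 4.934)/(0 − (-1.175)) = 1.042.
μ = 4.934 − (-1.175)·1.042 = 6.159.
CV = √(exp(σ²)−1) = √(exp(1.0863)−1) = 1.401.

σ ≈ 1.042, CV ≈ 1.401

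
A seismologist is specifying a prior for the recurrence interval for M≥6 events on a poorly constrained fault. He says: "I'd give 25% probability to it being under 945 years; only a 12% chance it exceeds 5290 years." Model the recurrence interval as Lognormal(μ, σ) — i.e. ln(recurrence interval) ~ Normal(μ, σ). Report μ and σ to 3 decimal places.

If T ~ Lognormal(μ,σ) then ln T ~ Normal(μ,σ), so the p-quantile of ln T is μ + z_p·σ.
ln(945) = 6.851 and ln(5290) = 8.574; z_{0.25} = -0.6745, z_{0.88} = 1.175.
σ = (8.574 − 6.851)/(1.175 − (-0.6745)) = 0.931.
μ = 6.851 − (-0.6745)·0.931 = 7.479.

μ ≈ 7.479, σ ≈ 0.931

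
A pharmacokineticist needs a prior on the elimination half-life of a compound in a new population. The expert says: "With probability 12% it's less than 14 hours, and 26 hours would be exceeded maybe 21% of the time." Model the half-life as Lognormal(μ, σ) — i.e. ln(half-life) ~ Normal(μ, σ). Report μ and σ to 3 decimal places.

μ ≈ 3.006, σ ≈ 0.312

If T ~ Lognormal(μ,σ) then ln T ~ Normal(μ,σ), so the p-quantile of ln T is μ + z_p·σ.
ln(14) = 2.639 and ln(26) = 3.258; z_{0.12} = -1.175, z_{0.79} = 0.8064.
σ = (3.258 − 2.639)/(0.8064 − (-1.175)) = 0.312.
μ = 2.639 − (-1.175)·0.312 = 3.006.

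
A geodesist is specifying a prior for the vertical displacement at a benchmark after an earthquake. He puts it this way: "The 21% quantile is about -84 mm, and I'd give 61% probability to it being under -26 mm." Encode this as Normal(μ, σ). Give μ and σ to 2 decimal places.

The p-quantile of Normal(μ,σ) is μ + z_p·σ, with z_{0.21} = -0.8064 and z_{0.61} = 0.2793.
Eliminate σ: μ = (z₂·x₁ − z₁·x₂)/(z₂ − z₁) = (0.2793·-84 − (-0.8064)·-26)/1.086 = -40.92.
Then σ = (x₂ − x₁)/(z₂ − z₁) = (-26 − -84)/1.086 = 53.42.

μ = -40.92, σ = 53.42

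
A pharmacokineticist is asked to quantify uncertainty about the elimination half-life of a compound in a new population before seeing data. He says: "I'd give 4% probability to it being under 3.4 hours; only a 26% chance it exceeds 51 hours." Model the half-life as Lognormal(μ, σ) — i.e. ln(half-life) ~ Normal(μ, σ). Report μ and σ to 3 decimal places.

μ ≈ 3.204, σ ≈ 1.131

If T ~ Lognormal(μ,σ) then ln T ~ Normal(μ,σ), so the p-quantile of ln T is μ + z_p·σ.
ln(3.4) = 1.224 and ln(51) = 3.932; z_{0.04} = -1.751, z_{0.74} = 0.6433.
σ = (3.932 − 1.224)/(0.6433 − (-1.751)) = 1.131.
μ = 1.224 − (-1.751)·1.131 = 3.204.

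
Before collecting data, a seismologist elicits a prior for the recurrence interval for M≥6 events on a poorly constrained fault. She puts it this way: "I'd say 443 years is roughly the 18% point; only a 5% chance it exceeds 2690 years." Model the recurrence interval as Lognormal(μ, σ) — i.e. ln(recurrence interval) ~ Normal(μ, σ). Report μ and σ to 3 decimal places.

μ ≈ 6.738, σ ≈ 0.705

If T ~ Lognormal(μ,σ) then ln T ~ Normal(μ,σ), so the p-quantile of ln T is μ + z_p·σ.
ln(443) = 6.094 and ln(2690) = 7.897; z_{0.18} = -0.9154, z_{0.95} = 1.645.
σ = (7.897 − 6.094)/(1.645 − (-0.9154)) = 0.705.
μ = 6.094 − (-0.9154)·0.705 = 6.738.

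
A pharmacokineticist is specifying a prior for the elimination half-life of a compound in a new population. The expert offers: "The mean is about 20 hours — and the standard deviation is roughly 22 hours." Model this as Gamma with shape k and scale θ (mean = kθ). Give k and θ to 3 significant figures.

For Gamma(k, scale θ): mean = kθ, variance = kθ², so CV = 1/√k.
CV = SD/mean = 22/20 = 1.1, hence k = 1/CV² = 0.826.
Then θ = mean/k = 20/0.826 = 24.2.

k ≈ 0.826, θ ≈ 24.2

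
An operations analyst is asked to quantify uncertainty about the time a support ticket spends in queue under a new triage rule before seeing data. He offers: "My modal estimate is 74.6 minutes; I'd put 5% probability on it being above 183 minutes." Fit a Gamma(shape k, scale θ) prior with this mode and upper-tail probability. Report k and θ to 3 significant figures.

Gamma(k,θ) with k>1 has mode (k−1)θ, so θ = 74.6/(k−1).
Need P(X < 183) = 0.95 with θ tied to k this way. Start at k = 2, θ = 74.6: P(X<183) ≈ 0.703.
Too low — raise k to concentrate. Iterating converges to k ≈ 4.38.
Then θ = 74.6/(4.38−1) ≈ 22.1.

k ≈ 4.38, θ ≈ 22.1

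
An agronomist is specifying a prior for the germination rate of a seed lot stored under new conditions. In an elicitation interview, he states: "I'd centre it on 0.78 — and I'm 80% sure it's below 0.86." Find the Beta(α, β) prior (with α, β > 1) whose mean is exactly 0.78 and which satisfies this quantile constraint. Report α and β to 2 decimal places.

α ≈ 15.38, β ≈ 4.34

With mean 0.78 fixed, write α = 0.78s, β = 0.22s where s = α+β.
Need P(θ < 0.86) = 0.8 under Beta(0.78s, 0.22s). Normal approximation: (q−m)/√(m(1−m)/s) ≈ z_{0.8} = 0.842, so s ≈ 0.78·0.22·(0.842)²/(0.86−0.78)² = 19.0.
At s = 19.0: P(θ<0.86) ≈ 0.794. Adjusting to match 0.8 gives s ≈ 19.71.
So α = 0.78·19.71 ≈ 15.38, β = 0.22·19.71 ≈ 4.34.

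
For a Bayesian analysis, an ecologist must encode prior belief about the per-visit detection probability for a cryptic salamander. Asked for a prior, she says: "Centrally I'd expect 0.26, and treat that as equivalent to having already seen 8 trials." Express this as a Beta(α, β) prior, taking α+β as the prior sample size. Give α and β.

Under the effective-sample-size interpretation, Beta(α, β) has prior mean α/(α+β) and prior sample size α+β.
So α+β = 8 and α/(α+β) = 0.26, giving α = 0.26·8 = 2.08 and β = 8 − 2.08 = 5.92.

α = 2.08, β = 5.92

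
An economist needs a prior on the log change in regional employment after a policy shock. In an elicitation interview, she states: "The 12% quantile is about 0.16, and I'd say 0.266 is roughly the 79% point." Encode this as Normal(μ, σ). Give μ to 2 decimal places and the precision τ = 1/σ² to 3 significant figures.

The p-quantile of Normal(μ,σ) is μ + z_p·σ, with z_{0.12} = -1.175 and z_{0.79} = 0.8064.
Eliminate σ: μ = (z₂·x₁ − z₁·x₂)/(z₂ − z₁) = (0.8064·0.16 − (-1.175)·0.266)/1.981 = 0.22.
Then σ = (x₂ − x₁)/(z₂ − z₁) = (0.266 − 0.16)/1.981 = 0.05.
Precision τ = 1/σ² = 1/0.0535² = 349.

μ = 0.22, τ = 349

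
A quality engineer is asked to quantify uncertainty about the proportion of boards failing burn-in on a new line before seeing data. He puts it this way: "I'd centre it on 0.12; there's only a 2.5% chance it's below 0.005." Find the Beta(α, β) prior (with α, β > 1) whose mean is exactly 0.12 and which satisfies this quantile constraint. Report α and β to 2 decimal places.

With mean 0.12 fixed, write α = 0.12s, β = 0.88s where s = α+β.
Need P(θ < 0.005) = 0.025 under Beta(0.12s, 0.88s). Normal approximation: (q−m)/√(m(1−m)/s) ≈ z_{0.025} = -1.96, so s ≈ 0.12·0.88·(-1.96)²/(0.005−0.12)² = 30.7.
At s = 30.7: P(θ<0.005) ≈ 0.000. Adjusting to match 0.025 gives s ≈ 9.48.
So α = 0.12·9.48 ≈ 1.14, β = 0.88·9.48 ≈ 8.34.

α ≈ 1.14, β ≈ 8.34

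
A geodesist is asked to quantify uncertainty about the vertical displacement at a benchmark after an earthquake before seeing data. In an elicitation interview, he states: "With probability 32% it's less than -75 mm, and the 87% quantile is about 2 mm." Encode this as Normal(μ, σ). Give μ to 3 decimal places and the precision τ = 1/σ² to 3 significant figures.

For Normal(μ,σ), the p-quantile is μ + z_p·σ. Here z_{0.32} = -0.4677, z_{0.87} = 1.126.
So -75 = μ − 0.4677σ and 2 = μ + 1.126σ.
Subtracting: σ = (2 − -75)/(1.126 − (-0.4677)) = 48.303.
Then μ = -75 − (-0.4677)·48.303 = -52.409.
Precision τ = 1/σ² = 1/48.3² = 0.000429.

μ = -52.409, τ = 0.000429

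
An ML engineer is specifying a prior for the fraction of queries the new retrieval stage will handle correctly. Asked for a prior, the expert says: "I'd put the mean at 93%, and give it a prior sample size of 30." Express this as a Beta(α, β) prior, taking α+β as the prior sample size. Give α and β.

Under the effective-sample-size interpretation, Beta(α, β) has prior mean α/(α+β) and prior sample size α+β.
So α+β = 30 and α/(α+β) = 0.93, giving α = 0.93·30 = 27.9 and β = 30 − 27.9 = 2.1.

α = 27.9, β = 2.1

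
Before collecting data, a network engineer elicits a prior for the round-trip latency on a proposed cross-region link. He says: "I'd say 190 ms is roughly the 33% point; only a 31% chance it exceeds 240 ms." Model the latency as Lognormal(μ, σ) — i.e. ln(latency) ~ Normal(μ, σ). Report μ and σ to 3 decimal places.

If T ~ Lognormal(μ,σ) then ln T ~ Normal(μ,σ), so the p-quantile of ln T is μ + z_p·σ.
ln(190) = 5.247 and ln(240) = 5.481; z_{0.33} = -0.4399, z_{0.69} = 0.4959.
σ = (5.481 − 5.247)/(0.4959 − (-0.4399)) = 0.250.
μ = 5.247 − (-0.4399)·0.250 = 5.357.

μ ≈ 5.357, σ ≈ 0.250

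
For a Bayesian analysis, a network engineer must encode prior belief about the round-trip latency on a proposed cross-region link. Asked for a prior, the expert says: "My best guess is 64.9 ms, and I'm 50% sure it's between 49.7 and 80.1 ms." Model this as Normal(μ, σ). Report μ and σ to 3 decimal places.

μ = 64.900, σ = 22.536

A symmetric 50% interval runs μ ± z·σ with z = 0.6745.
Half-width = 15.2, so σ = 15.2/0.6745 = 22.536.
μ is the stated best guess, 64.900.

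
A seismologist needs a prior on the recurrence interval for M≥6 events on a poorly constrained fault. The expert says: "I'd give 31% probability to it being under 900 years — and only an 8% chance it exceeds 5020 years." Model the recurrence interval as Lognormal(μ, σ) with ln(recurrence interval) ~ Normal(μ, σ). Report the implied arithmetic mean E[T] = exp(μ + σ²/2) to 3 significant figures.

E[T] ≈ 2120 years

If T ~ Lognormal(μ,σ) then ln T ~ Normal(μ,σ), so the p-quantile of ln T is μ + z_p·σ.
ln(900) = 6.802 and ln(5020) = 8.521; z_{0.31} = -0.4959, z_{0.92} = 1.405.
σ = (8.521 − 6.802)/(1.405 − (-0.4959)) = 0.904.
μ = 6.802 − (-0.4959)·0.904 = 7.251.
E[T] = exp(μ + σ²/2) = exp(7.251 + 0.4088) = 2120 years.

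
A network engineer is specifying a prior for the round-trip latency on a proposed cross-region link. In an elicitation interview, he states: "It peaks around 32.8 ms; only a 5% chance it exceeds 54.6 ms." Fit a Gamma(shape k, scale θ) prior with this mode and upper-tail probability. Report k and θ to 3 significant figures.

Gamma(k,θ) with k>1 has mode (k−1)θ, so θ = 32.8/(k−1).
Need P(X < 54.6) = 0.95 with θ tied to k this way. Start at k = 2, θ = 32.8: P(X<54.6) ≈ 0.496.
Too low — raise k to concentrate. Iterating converges to k ≈ 11.8.
Then θ = 32.8/(11.8−1) ≈ 3.05.

k ≈ 11.8, θ ≈ 3.05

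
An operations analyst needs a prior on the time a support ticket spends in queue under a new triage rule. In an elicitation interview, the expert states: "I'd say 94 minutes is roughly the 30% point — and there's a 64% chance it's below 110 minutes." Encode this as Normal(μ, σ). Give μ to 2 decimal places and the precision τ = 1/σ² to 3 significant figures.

For Normal(μ,σ), the p-quantile is μ + z_p·σ. Here z_{0.3} = -0.5244, z_{0.64} = 0.3585.
So 94 = μ − 0.5244σ and 110 = μ + 0.3585σ.
Subtracting: σ = (110 − 94)/(0.3585 − (-0.5244)) = 18.12.
Then μ = 94 − (-0.5244)·18.12 = 103.50.
Precision τ = 1/σ² = 1/18.12² = 0.00304.

μ = 103.50, τ = 0.00304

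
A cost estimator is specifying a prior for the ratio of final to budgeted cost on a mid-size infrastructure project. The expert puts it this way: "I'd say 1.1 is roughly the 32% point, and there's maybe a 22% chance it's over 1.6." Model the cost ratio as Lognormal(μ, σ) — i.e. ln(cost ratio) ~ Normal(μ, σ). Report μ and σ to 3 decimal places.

μ ≈ 0.237, σ ≈ 0.302

If T ~ Lognormal(μ,σ) then ln T ~ Normal(μ,σ), so the p-quantile of ln T is μ + z_p·σ.
ln(1.1) = 0.09531 and ln(1.6) = 0.47; z_{0.32} = -0.4677, z_{0.78} = 0.7722.
σ = (0.47 − 0.09531)/(0.7722 − (-0.4677)) = 0.302.
μ = 0.09531 − (-0.4677)·0.302 = 0.237.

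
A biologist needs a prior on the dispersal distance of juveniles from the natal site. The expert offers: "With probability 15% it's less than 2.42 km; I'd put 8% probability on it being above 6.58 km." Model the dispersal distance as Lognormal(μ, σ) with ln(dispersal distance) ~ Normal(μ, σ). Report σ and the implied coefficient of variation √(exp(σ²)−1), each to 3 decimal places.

If T ~ Lognormal(μ,σ) then ln T ~ Normal(μ,σ), so the p-quantile of ln T is μ + z_p·σ.
ln(2.42) = 0.8838 and ln(6.58) = 1.884; z_{0.15} = -1.036, z_{0.92} = 1.405.
σ = (1.884 − 0.8838)/(1.405 − (-1.036)) = 0.410.
μ = 0.8838 − (-1.036)·0.410 = 1.308.
CV = √(exp(σ²)−1) = √(exp(0.1678)−1) = 0.428.

σ ≈ 0.410, CV ≈ 0.428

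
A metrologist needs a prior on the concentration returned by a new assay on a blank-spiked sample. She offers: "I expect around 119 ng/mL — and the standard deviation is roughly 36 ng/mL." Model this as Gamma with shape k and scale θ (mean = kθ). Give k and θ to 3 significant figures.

k ≈ 10.9, θ ≈ 10.9

For Gamma(k, scale θ): mean = kθ, variance = kθ², so CV = 1/√k.
CV = SD/mean = 36/119 = 0.3025, hence k = 1/CV² = 10.9.
Then θ = mean/k = 119/10.9 = 10.9.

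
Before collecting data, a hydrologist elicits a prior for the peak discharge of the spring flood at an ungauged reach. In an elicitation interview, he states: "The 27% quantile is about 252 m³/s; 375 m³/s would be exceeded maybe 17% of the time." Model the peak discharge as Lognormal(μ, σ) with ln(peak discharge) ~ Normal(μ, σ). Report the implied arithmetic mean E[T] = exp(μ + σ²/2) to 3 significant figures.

E[T] ≈ 304 m³/s

If T ~ Lognormal(μ,σ) then ln T ~ Normal(μ,σ), so the p-quantile of ln T is μ + z_p·σ.
ln(252) = 5.529 and ln(375) = 5.927; z_{0.27} = -0.6128, z_{0.83} = 0.9542.
σ = (5.927 − 5.529)/(0.9542 − (-0.6128)) = 0.254.
μ = 5.529 − (-0.6128)·0.254 = 5.685.
E[T] = exp(μ + σ²/2) = exp(5.685 + 0.0322) = 304 m³/s.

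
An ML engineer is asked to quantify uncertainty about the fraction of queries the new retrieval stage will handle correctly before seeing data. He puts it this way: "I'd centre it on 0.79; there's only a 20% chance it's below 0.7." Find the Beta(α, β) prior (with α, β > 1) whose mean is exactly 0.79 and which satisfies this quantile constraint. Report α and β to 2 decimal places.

With mean 0.79 fixed, write α = 0.79s, β = 0.21s where s = α+β.
Need P(θ < 0.7) = 0.2 under Beta(0.79s, 0.21s). Normal approximation: (q−m)/√(m(1−m)/s) ≈ z_{0.2} = -0.842, so s ≈ 0.79·0.21·(-0.842)²/(0.7−0.79)² = 14.5.
At s = 14.5: P(θ<0.7) ≈ 0.188. Adjusting to match 0.2 gives s ≈ 12.69.
So α = 0.79·12.69 ≈ 10.02, β = 0.21·12.69 ≈ 2.66.

α ≈ 10.02, β ≈ 2.66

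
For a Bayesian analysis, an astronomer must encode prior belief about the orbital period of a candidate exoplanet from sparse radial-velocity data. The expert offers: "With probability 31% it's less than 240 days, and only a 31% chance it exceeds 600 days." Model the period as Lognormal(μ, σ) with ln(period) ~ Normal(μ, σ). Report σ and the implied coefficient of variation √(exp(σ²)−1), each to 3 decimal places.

σ ≈ 0.924, CV ≈ 1.161

If T ~ Lognormal(μ,σ) then ln T ~ Normal(μ,σ), so the p-quantile of ln T is μ + z_p·σ.
ln(240) = 5.481 and ln(600) = 6.397; z_{0.31} = -0.4959, z_{0.69} = 0.4959.
σ = (6.397 − 5.481)/(0.4959 − (-0.4959)) = 0.924.
μ = 5.481 − (-0.4959)·0.924 = 5.939.
CV = √(exp(σ²)−1) = √(exp(0.8537)−1) = 1.161.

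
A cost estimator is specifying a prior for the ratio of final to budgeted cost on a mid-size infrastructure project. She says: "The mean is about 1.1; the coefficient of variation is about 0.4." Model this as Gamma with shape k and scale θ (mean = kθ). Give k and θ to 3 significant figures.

For Gamma(k, scale θ): mean = kθ, variance = kθ², so CV = 1/√k.
CV = 0.4, hence k = 1/CV² = 6.25.
Then θ = mean/k = 1.1/6.25 = 0.176.

k ≈ 6.25, θ ≈ 0.176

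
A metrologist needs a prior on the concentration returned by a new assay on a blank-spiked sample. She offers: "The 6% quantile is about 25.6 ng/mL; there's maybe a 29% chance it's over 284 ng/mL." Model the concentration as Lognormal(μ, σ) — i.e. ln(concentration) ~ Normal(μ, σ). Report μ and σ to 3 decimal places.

μ ≈ 5.017, σ ≈ 1.141

If T ~ Lognormal(μ,σ) then ln T ~ Normal(μ,σ), so the p-quantile of ln T is μ + z_p·σ.
ln(25.6) = 3.243 and ln(284) = 5.649; z_{0.06} = -1.555, z_{0.71} = 0.5534.
σ = (5.649 − 3.243)/(0.5534 − (-1.555)) = 1.141.
μ = 3.243 − (-1.555)·1.141 = 5.017.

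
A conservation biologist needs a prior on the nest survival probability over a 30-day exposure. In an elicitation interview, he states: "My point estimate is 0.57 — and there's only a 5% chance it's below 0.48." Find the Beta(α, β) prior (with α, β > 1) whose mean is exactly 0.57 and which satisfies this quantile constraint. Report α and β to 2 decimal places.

α ≈ 47.18, β ≈ 35.59

With mean 0.57 fixed, write α = 0.57s, β = 0.43s where s = α+β.
Need P(θ < 0.48) = 0.05 under Beta(0.57s, 0.43s). Normal approximation: (q−m)/√(m(1−m)/s) ≈ z_{0.05} = -1.64, so s ≈ 0.57·0.43·(-1.64)²/(0.48−0.57)² = 81.9.
At s = 81.9: P(θ<0.48) ≈ 0.051. Adjusting to match 0.05 gives s ≈ 82.77.
So α = 0.57·82.77 ≈ 47.18, β = 0.43·82.77 ≈ 35.59.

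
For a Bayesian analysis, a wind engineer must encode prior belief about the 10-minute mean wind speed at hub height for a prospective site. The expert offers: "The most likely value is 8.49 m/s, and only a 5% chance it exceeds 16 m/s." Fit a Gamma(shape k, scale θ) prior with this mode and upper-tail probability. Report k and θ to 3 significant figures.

Gamma(k,θ) with k>1 has mode (k−1)θ, so θ = 8.49/(k−1).
Need P(X < 16) = 0.95 with θ tied to k this way. Start at k = 2, θ = 8.49: P(X<16) ≈ 0.562.
Too low — raise k to concentrate. Iterating converges to k ≈ 7.93.
Then θ = 8.49/(7.93−1) ≈ 1.23.

k ≈ 7.93, θ ≈ 1.23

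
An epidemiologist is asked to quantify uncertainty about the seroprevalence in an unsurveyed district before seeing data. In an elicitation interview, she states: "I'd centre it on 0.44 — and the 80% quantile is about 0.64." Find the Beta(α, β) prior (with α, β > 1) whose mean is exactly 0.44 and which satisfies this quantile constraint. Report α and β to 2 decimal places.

With mean 0.44 fixed, write α = 0.44s, β = 0.56s where s = α+β.
Need P(θ < 0.64) = 0.8 under Beta(0.44s, 0.56s). Normal approximation: (q−m)/√(m(1−m)/s) ≈ z_{0.8} = 0.842, so s ≈ 0.44·0.56·(0.842)²/(0.64−0.44)² = 4.4.
At s = 4.4: P(θ<0.64) ≈ 0.800. Adjusting to match 0.8 gives s ≈ 4.37.
So α = 0.44·4.37 ≈ 1.92, β = 0.56·4.37 ≈ 2.44.

α ≈ 1.92, β ≈ 2.44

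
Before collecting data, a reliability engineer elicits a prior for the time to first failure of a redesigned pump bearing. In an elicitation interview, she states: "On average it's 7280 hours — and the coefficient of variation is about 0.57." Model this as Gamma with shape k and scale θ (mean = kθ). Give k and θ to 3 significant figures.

k ≈ 3.08, θ ≈ 2370

For Gamma(k, scale θ): mean = kθ, variance = kθ², so CV = 1/√k.
CV = 0.57, hence k = 1/CV² = 3.08.
Then θ = mean/k = 7280/3.08 = 2370.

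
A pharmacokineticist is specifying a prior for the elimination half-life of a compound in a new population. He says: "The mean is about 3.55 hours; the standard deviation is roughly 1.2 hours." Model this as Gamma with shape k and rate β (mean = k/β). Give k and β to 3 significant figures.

k ≈ 8.75, β ≈ 2.47

For Gamma(k, rate β): mean = k/β, variance = k/β², so CV = 1/√k.
CV = SD/mean = 1.2/3.55 = 0.338, hence k = 1/CV² = 8.75.
Then β = k/mean = 8.75/3.55 = 2.47.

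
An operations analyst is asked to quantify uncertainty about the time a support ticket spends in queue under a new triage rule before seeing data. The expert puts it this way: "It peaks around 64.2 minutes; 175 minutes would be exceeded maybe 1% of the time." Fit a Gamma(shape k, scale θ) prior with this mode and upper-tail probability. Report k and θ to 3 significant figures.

k ≈ 5.58, θ ≈ 14

Gamma(k,θ) with k>1 has mode (k−1)θ, so θ = 64.2/(k−1).
Need P(X < 175) = 0.99 with θ tied to k this way. Start at k = 2, θ = 64.2: P(X<175) ≈ 0.756.
Too low — raise k to concentrate. Iterating converges to k ≈ 5.58.
Then θ = 64.2/(5.58−1) ≈ 14.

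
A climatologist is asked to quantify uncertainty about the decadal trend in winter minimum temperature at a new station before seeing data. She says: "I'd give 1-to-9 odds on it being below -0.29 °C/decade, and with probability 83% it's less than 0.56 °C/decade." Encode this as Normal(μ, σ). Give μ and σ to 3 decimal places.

μ = 0.197, σ = 0.380

The p-quantile of Normal(μ,σ) is μ + z_p·σ, with z_{0.1} = -1.282 and z_{0.83} = 0.9542.
Eliminate σ: μ = (z₂·x₁ − z₁·x₂)/(z₂ − z₁) = (0.9542·-0.29 − (-1.282)·0.56)/2.236 = 0.197.
Then σ = (x₂ − x₁)/(z₂ − z₁) = (0.56 − -0.29)/2.236 = 0.380.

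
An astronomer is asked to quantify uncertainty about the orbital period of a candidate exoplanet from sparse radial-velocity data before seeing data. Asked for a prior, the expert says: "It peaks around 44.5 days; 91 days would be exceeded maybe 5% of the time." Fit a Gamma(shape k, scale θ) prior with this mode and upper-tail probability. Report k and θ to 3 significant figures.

Gamma(k,θ) with k>1 has mode (k−1)θ, so θ = 44.5/(k−1).
Need P(X < 91) = 0.95 with θ tied to k this way. Start at k = 2, θ = 44.5: P(X<91) ≈ 0.606.
Too low — raise k to concentrate. Iterating converges to k ≈ 6.41.
Then θ = 44.5/(6.41−1) ≈ 8.23.

k ≈ 6.41, θ ≈ 8.23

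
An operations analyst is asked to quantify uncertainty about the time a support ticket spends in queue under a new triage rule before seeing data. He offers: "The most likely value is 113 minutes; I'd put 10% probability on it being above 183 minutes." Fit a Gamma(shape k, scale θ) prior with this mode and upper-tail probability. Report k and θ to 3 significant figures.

Gamma(k,θ) with k>1 has mode (k−1)θ, so θ = 113/(k−1).
Need P(X < 183) = 0.9 with θ tied to k this way. Start at k = 2, θ = 113: P(X<183) ≈ 0.481.
Too low — raise k to concentrate. Iterating converges to k ≈ 9.1.
Then θ = 113/(9.1−1) ≈ 14.

k ≈ 9.1, θ ≈ 14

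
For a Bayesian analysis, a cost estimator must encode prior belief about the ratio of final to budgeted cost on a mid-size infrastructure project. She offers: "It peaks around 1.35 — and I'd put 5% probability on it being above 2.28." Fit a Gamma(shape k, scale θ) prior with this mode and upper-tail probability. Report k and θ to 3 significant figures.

Gamma(k,θ) with k>1 has mode (k−1)θ, so θ = 1.35/(k−1).
Need P(X < 2.28) = 0.95 with θ tied to k this way. Start at k = 2, θ = 1.35: P(X<2.28) ≈ 0.503.
Too low — raise k to concentrate. Iterating converges to k ≈ 11.2.
Then θ = 1.35/(11.2−1) ≈ 0.133.

k ≈ 11.2, θ ≈ 0.133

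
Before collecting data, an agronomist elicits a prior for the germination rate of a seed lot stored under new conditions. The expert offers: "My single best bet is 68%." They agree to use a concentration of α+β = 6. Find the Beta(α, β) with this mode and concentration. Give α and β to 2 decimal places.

For α,β > 1 the Beta mode is (α−1)/(α+β−2). With α+β = 6, the mode is (α−1)/4.
Set (α−1)/4 = 0.68 → α = 1 + 0.68·4 = 3.72.
β = 6 − α = 2.28.

α = 3.72, β = 2.28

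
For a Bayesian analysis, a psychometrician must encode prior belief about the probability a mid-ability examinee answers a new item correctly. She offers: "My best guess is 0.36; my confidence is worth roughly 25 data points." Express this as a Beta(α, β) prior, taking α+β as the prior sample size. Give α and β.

Under the effective-sample-size interpretation, Beta(α, β) has prior mean α/(α+β) and prior sample size α+β.
So α+β = 25 and α/(α+β) = 0.36, giving α = 0.36·25 = 9 and β = 25 − 9 = 16.

α = 9, β = 16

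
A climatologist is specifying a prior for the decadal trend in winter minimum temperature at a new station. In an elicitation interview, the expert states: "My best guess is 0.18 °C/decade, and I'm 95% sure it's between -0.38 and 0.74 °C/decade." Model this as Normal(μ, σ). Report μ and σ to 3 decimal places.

μ = 0.180, σ = 0.286

A symmetric 95% interval runs μ ± z·σ with z = 1.96.
Half-width = 0.56, so σ = 0.56/1.96 = 0.286.
μ is the stated best guess, 0.180.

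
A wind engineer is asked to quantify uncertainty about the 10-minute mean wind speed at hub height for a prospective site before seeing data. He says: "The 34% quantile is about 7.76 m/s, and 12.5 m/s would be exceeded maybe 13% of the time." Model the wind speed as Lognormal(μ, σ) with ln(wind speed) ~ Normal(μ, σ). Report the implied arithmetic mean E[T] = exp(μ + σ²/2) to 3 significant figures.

If T ~ Lognormal(μ,σ) then ln T ~ Normal(μ,σ), so the p-quantile of ln T is μ + z_p·σ.
ln(7.76) = 2.049 and ln(12.5) = 2.526; z_{0.34} = -0.4125, z_{0.87} = 1.126.
σ = (2.526 − 2.049)/(1.126 − (-0.4125)) = 0.310.
μ = 2.049 − (-0.4125)·0.310 = 2.177.
E[T] = exp(μ + σ²/2) = exp(2.177 + 0.0480) = 9.25 m/s.

E[T] ≈ 9.25 m/s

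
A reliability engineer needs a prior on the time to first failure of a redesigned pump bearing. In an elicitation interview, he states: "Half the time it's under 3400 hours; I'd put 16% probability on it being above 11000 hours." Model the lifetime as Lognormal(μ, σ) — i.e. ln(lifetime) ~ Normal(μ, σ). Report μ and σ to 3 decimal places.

If T ~ Lognormal(μ,σ) then ln T ~ Normal(μ,σ), so the p-quantile of ln T is μ + z_p·σ.
ln(3400) = 8.132 and ln(11000) = 9.306; z_{0.5} = 0, z_{0.84} = 0.9945.
σ = (9.306 − 8.132)/(0.9945 − (0)) = 1.181.
μ = 8.132 − (0)·1.181 = 8.132.

μ ≈ 8.132, σ ≈ 1.181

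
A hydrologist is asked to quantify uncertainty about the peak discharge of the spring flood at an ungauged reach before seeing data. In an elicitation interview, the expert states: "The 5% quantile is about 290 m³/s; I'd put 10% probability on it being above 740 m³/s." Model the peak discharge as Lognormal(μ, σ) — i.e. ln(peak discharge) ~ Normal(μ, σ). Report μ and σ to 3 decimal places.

If T ~ Lognormal(μ,σ) then ln T ~ Normal(μ,σ), so the p-quantile of ln T is μ + z_p·σ.
ln(290) = 5.67 and ln(740) = 6.607; z_{0.05} = -1.645, z_{0.9} = 1.282.
σ = (6.607 − 5.67)/(1.282 − (-1.645)) = 0.320.
μ = 5.67 − (-1.645)·0.320 = 6.196.

μ ≈ 6.196, σ ≈ 0.320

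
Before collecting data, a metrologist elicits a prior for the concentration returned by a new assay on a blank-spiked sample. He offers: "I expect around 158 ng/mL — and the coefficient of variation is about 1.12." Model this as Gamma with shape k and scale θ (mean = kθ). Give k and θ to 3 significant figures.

For Gamma(k, scale θ): mean = kθ, variance = kθ², so CV = 1/√k.
CV = 1.12, hence k = 1/CV² = 0.797.
Then θ = mean/k = 158/0.797 = 198.

k ≈ 0.797, θ ≈ 198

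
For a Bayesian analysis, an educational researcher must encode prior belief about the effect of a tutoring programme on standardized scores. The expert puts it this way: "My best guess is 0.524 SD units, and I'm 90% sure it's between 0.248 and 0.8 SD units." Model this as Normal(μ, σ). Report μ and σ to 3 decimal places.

A symmetric 90% interval runs μ ± z·σ with z = 1.645.
Half-width = 0.276, so σ = 0.276/1.645 = 0.168.
μ is the stated best guess, 0.524.

μ = 0.524, σ = 0.168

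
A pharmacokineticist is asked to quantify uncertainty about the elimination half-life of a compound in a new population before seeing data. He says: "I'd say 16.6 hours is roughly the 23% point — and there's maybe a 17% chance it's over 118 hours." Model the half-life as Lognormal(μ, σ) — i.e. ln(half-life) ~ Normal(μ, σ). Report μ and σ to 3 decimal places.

μ ≈ 3.665, σ ≈ 1.158

If T ~ Lognormal(μ,σ) then ln T ~ Normal(μ,σ), so the p-quantile of ln T is μ + z_p·σ.
ln(16.6) = 2.809 and ln(118) = 4.771; z_{0.23} = -0.7388, z_{0.83} = 0.9542.
σ = (4.771 − 2.809)/(0.9542 − (-0.7388)) = 1.158.
μ = 2.809 − (-0.7388)·1.158 = 3.665.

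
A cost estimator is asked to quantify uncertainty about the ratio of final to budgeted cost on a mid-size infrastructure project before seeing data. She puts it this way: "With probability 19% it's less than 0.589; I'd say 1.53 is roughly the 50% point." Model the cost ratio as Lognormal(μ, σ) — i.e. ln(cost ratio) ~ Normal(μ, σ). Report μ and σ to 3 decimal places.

If T ~ Lognormal(μ,σ) then ln T ~ Normal(μ,σ), so the p-quantile of ln T is μ + z_p·σ.
ln(0.589) = -0.5293 and ln(1.53) = 0.4253; z_{0.19} = -0.8779, z_{0.5} = 0.
σ = (0.4253 − -0.5293)/(0 − (-0.8779)) = 1.087.
μ = -0.5293 − (-0.8779)·1.087 = 0.425.

μ ≈ 0.425, σ ≈ 1.087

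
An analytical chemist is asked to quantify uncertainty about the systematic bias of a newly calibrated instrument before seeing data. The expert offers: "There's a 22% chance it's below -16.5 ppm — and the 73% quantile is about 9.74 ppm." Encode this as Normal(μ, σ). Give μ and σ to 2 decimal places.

The p-quantile of Normal(μ,σ) is μ + z_p·σ, with z_{0.22} = -0.7722 and z_{0.73} = 0.6128.
Eliminate σ: μ = (z₂·x₁ − z₁·x₂)/(z₂ − z₁) = (0.6128·-16.5 − (-0.7722)·9.74)/1.385 = -1.87.
Then σ = (x₂ − x₁)/(z₂ − z₁) = (9.74 − -16.5)/1.385 = 18.95.

μ = -1.87, σ = 18.95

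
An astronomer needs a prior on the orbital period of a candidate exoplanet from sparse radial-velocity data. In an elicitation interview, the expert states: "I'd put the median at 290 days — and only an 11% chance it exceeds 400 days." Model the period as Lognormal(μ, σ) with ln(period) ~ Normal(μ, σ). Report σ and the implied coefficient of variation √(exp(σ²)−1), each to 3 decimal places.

If T ~ Lognormal(μ,σ) then ln T ~ Normal(μ,σ), so the p-quantile of ln T is μ + z_p·σ.
ln(290) = 5.67 and ln(400) = 5.991; z_{0.5} = 0, z_{0.89} = 1.227.
σ = (5.991 − 5.67)/(1.227 − (0)) = 0.262.
μ = 5.67 − (0)·0.262 = 5.670.
CV = √(exp(σ²)−1) = √(exp(0.0687)−1) = 0.267.

σ ≈ 0.262, CV ≈ 0.267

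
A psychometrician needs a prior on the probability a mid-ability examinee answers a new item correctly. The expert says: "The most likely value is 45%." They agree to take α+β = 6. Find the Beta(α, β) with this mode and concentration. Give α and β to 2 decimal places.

For α,β > 1 the Beta mode is (α−1)/(α+β−2). With α+β = 6, the mode is (α−1)/4.
Set (α−1)/4 = 0.45 → α = 1 + 0.45·4 = 2.80.
β = 6 − α = 3.20.

α = 2.80, β = 3.20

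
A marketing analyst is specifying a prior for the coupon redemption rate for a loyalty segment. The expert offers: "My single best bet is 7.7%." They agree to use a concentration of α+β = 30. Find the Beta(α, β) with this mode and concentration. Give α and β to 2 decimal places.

For α,β > 1 the Beta mode is (α−1)/(α+β−2). With α+β = 30, the mode is (α−1)/28.
Set (α−1)/28 = 0.077 → α = 1 + 0.077·28 = 3.16.
β = 30 − α = 26.84.

α = 3.16, β = 26.84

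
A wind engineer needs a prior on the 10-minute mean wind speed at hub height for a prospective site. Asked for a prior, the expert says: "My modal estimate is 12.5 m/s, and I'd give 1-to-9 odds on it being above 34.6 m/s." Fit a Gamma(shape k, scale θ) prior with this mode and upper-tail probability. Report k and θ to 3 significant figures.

k ≈ 2.84, θ ≈ 6.78

Gamma(k,θ) with k>1 has mode (k−1)θ, so θ = 12.5/(k−1).
Need P(X < 34.6) = 0.9 with θ tied to k this way. Start at k = 2, θ = 12.5: P(X<34.6) ≈ 0.763.
Too low — raise k to concentrate. Iterating converges to k ≈ 2.84.
Then θ = 12.5/(2.84−1) ≈ 6.78.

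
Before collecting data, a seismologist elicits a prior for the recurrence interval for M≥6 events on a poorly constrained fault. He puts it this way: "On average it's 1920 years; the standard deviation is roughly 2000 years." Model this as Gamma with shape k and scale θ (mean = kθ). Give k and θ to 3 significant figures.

For Gamma(k, scale θ): mean = kθ, variance = kθ², so CV = 1/√k.
CV = SD/mean = 2000/1920 = 1.042, hence k = 1/CV² = 0.922.
Then θ = mean/k = 1920/0.922 = 2080.

k ≈ 0.922, θ ≈ 2080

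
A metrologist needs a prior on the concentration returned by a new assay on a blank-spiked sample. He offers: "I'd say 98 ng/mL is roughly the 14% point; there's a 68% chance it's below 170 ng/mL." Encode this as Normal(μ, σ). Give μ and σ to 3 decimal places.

μ = 148.247, σ = 46.511

For Normal(μ,σ), the p-quantile is μ + z_p·σ. Here z_{0.14} = -1.08, z_{0.68} = 0.4677.
So 98 = μ − 1.08σ and 170 = μ + 0.4677σ.
Subtracting: σ = (170 − 98)/(0.4677 − (-1.08)) = 46.511.
Then μ = 98 − (-1.08)·46.511 = 148.247.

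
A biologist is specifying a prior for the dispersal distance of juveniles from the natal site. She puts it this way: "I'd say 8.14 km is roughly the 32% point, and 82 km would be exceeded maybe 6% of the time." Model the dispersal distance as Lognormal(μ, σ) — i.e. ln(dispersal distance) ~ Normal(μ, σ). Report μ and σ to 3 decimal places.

If T ~ Lognormal(μ,σ) then ln T ~ Normal(μ,σ), so the p-quantile of ln T is μ + z_p·σ.
ln(8.14) = 2.097 and ln(82) = 4.407; z_{0.32} = -0.4677, z_{0.94} = 1.555.
σ = (4.407 − 2.097)/(1.555 − (-0.4677)) = 1.142.
μ = 2.097 − (-0.4677)·1.142 = 2.631.

μ ≈ 2.631, σ ≈ 1.142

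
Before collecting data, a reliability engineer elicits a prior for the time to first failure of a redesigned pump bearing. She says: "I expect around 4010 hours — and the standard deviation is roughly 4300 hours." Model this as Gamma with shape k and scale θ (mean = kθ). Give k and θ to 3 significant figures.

k ≈ 0.87, θ ≈ 4610

For Gamma(k, scale θ): mean = kθ, variance = kθ², so CV = 1/√k.
CV = SD/mean = 4300/4010 = 1.072, hence k = 1/CV² = 0.87.
Then θ = mean/k = 4010/0.87 = 4610.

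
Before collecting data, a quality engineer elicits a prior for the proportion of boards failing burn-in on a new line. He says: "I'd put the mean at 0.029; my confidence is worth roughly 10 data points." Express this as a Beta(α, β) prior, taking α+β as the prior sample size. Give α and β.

Under the effective-sample-size interpretation, Beta(α, β) has prior mean α/(α+β) and prior sample size α+β.
So α+β = 10 and α/(α+β) = 0.029, giving α = 0.029·10 = 0.29 and β = 10 − 0.29 = 9.71.

α = 0.29, β = 9.71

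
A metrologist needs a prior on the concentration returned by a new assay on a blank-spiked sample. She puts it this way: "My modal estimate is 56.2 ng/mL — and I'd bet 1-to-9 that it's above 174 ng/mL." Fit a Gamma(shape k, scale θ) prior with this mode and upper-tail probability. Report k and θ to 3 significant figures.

k ≈ 2.48, θ ≈ 37.9

Gamma(k,θ) with k>1 has mode (k−1)θ, so θ = 56.2/(k−1).
Need P(X < 174) = 0.9 with θ tied to k this way. Start at k = 2, θ = 56.2: P(X<174) ≈ 0.815.
Too low — raise k to concentrate. Iterating converges to k ≈ 2.48.
Then θ = 56.2/(2.48−1) ≈ 37.9.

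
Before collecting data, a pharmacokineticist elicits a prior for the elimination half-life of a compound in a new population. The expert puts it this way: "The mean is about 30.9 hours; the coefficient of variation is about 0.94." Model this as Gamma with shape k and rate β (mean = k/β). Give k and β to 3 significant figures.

For Gamma(k, rate β): mean = k/β, variance = k/β², so CV = 1/√k.
CV = 0.94, hence k = 1/CV² = 1.13.
Then β = k/mean = 1.13/30.9 = 0.0366.

k ≈ 1.13, β ≈ 0.0366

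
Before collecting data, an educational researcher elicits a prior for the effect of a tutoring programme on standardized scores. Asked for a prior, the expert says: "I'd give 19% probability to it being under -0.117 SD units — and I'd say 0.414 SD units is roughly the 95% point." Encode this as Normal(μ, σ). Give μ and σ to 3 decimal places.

μ = 0.068, σ = 0.210

The p-quantile of Normal(μ,σ) is μ + z_p·σ, with z_{0.19} = -0.8779 and z_{0.95} = 1.645.
Eliminate σ: μ = (z₂·x₁ − z₁·x₂)/(z₂ − z₁) = (1.645·-0.117 − (-0.8779)·0.414)/2.523 = 0.068.
Then σ = (x₂ − x₁)/(z₂ − z₁) = (0.414 − -0.117)/2.523 = 0.210.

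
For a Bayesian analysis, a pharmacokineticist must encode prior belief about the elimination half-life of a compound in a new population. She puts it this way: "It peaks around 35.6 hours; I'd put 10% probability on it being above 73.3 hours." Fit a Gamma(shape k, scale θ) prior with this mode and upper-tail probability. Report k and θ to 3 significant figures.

Gamma(k,θ) with k>1 has mode (k−1)θ, so θ = 35.6/(k−1).
Need P(X < 73.3) = 0.9 with θ tied to k this way. Start at k = 2, θ = 35.6: P(X<73.3) ≈ 0.610.
Too low — raise k to concentrate. Iterating converges to k ≈ 4.68.
Then θ = 35.6/(4.68−1) ≈ 9.67.

k ≈ 4.68, θ ≈ 9.67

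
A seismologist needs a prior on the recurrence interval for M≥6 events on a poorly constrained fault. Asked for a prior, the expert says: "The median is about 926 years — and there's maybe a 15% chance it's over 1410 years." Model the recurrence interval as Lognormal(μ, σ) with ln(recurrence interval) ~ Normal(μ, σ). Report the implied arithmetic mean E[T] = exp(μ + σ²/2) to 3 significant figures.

E[T] ≈ 1010 years

If T ~ Lognormal(μ,σ) then ln T ~ Normal(μ,σ), so the p-quantile of ln T is μ + z_p·σ.
ln(926) = 6.831 and ln(1410) = 7.251; z_{0.5} = 0, z_{0.85} = 1.036.
σ = (7.251 − 6.831)/(1.036 − (0)) = 0.406.
μ = 6.831 − (0)·0.406 = 6.831.
E[T] = exp(μ + σ²/2) = exp(6.831 + 0.0823) = 1010 years.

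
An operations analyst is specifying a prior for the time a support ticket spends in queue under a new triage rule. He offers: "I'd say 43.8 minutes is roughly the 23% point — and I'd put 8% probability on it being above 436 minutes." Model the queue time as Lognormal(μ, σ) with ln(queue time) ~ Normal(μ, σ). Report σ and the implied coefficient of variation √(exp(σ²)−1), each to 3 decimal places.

If T ~ Lognormal(μ,σ) then ln T ~ Normal(μ,σ), so the p-quantile of ln T is μ + z_p·σ.
ln(43.8) = 3.78 and ln(436) = 6.078; z_{0.23} = -0.7388, z_{0.92} = 1.405.
σ = (6.078 − 3.78)/(1.405 − (-0.7388)) = 1.072.
μ = 3.78 − (-0.7388)·1.072 = 4.572.
CV = √(exp(σ²)−1) = √(exp(1.1489)−1) = 1.468.

σ ≈ 1.072, CV ≈ 1.468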